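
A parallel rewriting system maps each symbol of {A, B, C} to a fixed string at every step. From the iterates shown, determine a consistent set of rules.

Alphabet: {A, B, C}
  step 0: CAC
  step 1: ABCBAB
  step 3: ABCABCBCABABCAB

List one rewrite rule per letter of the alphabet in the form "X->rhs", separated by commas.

A->CB, B->C, C->AB

  step 0 ⇒ step 1: CAC ⇒ AB·CB·AB
    A ↦ CB
    C ↦ AB
    B ↦ C  (constrained at step 1)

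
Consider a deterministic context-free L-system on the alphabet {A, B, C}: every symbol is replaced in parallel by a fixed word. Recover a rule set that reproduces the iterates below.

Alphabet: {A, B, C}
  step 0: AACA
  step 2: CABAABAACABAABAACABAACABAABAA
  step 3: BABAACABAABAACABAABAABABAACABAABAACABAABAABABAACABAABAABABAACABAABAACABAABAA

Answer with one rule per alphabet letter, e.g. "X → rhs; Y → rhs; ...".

  step 2 ⇒ step 3: CABAABAACABAABAACABAACABAABAA ⇒ BA·BAA·CA·BAA·BAA·CA·BAA·BAA·BA·BAA·CA·BAA·BAA·CA·BAA·BAA·BA·BAA·CA·BAA·BAA·BA·BAA·CA·BAA·BAA·CA·BAA·BAA
    A ↦ BAA
    B ↦ CA
    C ↦ BA

A->BAA, B->CA, C->BA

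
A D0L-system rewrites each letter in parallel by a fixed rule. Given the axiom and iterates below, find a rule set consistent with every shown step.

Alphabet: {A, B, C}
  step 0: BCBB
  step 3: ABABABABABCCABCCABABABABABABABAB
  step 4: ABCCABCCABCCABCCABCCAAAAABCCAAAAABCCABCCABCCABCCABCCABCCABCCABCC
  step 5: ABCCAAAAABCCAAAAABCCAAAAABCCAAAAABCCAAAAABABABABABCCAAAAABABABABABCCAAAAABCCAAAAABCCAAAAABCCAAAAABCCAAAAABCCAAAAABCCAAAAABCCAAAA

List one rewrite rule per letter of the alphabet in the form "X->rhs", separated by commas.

  step 4 ⇒ step 5: ABCCABCCABCCABCCABCCAAAAABCCAAAAABCCABCCABCCABCCABCCABCCABCCABCC ⇒ AB·CC·AA·AA·AB·CC·AA·AA·AB·CC·AA·AA·AB·CC·AA·AA·AB·CC·AA·AA·AB·AB·AB·AB·AB·CC·AA·AA·AB·AB·AB·AB·AB·CC·AA·AA·AB·CC·AA·AA·AB·CC·AA·AA·AB·CC·AA·AA·AB·CC·AA·AA·AB·CC·AA·AA·AB·CC·AA·AA·AB·CC·AA·AA
    A ↦ AB
    B ↦ CC
    C ↦ AA

A->AB, B->CC, C->AA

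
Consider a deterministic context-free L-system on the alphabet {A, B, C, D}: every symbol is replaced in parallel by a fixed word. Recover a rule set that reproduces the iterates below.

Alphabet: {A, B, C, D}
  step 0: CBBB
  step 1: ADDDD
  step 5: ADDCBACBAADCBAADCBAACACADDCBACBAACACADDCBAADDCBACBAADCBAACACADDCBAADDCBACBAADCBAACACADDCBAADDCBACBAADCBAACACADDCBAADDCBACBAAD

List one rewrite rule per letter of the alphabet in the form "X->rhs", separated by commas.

  step 0 ⇒ step 1: CBBB ⇒ AD·D·D·D
    B ↦ D
    C ↦ AD
    A ↦ CBA  (constrained at step 1)
    D ↦ AC  (constrained at step 1)

A->CBA, B->D, C->AD, D->AC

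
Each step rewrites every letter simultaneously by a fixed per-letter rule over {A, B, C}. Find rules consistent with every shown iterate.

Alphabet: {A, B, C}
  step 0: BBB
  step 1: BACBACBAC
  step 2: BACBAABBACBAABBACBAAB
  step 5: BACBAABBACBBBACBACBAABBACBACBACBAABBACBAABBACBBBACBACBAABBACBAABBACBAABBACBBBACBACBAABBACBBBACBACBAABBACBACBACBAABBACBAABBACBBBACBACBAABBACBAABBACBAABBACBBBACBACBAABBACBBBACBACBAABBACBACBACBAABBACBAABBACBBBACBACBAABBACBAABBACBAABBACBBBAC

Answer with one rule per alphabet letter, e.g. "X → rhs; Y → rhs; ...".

A->B, B->BAC, C->AAB

  step 1 ⇒ step 2: BACBACBAC ⇒ BAC·B·AAB·BAC·B·AAB·BAC·B·AAB
    A ↦ B
    B ↦ BAC
    C ↦ AAB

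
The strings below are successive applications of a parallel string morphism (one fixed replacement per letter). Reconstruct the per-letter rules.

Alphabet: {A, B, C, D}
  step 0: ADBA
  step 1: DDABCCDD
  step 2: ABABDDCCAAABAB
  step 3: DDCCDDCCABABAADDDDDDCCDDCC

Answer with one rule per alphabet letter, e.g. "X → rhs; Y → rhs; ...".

  step 2 ⇒ step 3: ABABDDCCAAABAB ⇒ DD·CC·DD·CC·AB·AB·A·A·DD·DD·DD·CC·DD·CC
    A ↦ DD
    B ↦ CC
    C ↦ A
    D ↦ AB

A->DD, B->CC, C->A, D->AB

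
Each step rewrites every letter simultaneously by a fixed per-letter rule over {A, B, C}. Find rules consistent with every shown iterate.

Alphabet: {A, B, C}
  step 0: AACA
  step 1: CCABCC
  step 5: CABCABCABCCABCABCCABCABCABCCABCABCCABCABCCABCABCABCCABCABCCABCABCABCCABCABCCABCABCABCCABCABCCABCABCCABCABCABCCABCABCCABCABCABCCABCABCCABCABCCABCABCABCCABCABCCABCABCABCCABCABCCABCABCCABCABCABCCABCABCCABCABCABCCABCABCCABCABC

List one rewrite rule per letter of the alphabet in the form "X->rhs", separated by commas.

A->C, B->ABC, C->ABC

  step 0 ⇒ step 1: AACA ⇒ C·C·ABC·C
    A ↦ C
    C ↦ ABC
    B ↦ ABC  (constrained at step 1)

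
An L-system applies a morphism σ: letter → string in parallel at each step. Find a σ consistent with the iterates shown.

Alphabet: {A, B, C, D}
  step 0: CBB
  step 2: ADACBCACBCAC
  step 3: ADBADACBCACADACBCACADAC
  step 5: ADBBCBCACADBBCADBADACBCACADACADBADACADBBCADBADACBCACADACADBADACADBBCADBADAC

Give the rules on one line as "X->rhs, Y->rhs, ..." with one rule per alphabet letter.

A->AD, B->BC, C->AC, D->B

  step 2 ⇒ step 3: ADACBCACBCAC ⇒ AD·B·AD·AC·BC·AC·AD·AC·BC·AC·AD·AC
    A ↦ AD
    B ↦ BC
    C ↦ AC
    D ↦ B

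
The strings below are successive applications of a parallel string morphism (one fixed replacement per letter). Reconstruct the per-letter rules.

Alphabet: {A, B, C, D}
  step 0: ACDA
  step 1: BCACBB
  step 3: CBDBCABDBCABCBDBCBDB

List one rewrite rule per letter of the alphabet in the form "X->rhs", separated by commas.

A->B, B->DB, C->CA, D->CB

  step 0 ⇒ step 1: ACDA ⇒ B·CA·CB·B
    A ↦ B
    C ↦ CA
    D ↦ CB
    B ↦ DB  (constrained at step 1)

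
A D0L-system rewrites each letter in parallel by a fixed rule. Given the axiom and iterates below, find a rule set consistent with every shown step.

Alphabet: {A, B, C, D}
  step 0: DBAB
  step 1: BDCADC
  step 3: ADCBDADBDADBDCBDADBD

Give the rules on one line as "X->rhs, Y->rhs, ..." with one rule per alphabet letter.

  step 0 ⇒ step 1: DBAB ⇒ BD·C·AD·C
    A ↦ AD
    B ↦ C
    D ↦ BD
    C ↦ AD  (constrained at step 1)

A->AD, B->C, C->AD, D->BD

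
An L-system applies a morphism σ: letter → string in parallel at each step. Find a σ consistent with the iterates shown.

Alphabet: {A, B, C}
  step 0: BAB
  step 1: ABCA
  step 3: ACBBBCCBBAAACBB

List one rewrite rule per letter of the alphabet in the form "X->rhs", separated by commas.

A->BC, B->A, C->CBB

  step 0 ⇒ step 1: BAB ⇒ A·BC·A
    A ↦ BC
    B ↦ A
    C ↦ CBB  (constrained at step 1)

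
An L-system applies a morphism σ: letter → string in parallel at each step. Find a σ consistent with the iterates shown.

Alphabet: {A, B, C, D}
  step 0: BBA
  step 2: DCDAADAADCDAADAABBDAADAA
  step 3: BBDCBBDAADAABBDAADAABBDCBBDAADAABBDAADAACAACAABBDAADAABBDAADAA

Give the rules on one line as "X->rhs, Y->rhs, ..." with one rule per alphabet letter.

  step 2 ⇒ step 3: DCDAADAADCDAADAABBDAADAA ⇒ BB·DC·BB·DAA·DAA·BB·DAA·DAA·BB·DC·BB·DAA·DAA·BB·DAA·DAA·CAA·CAA·BB·DAA·DAA·BB·DAA·DAA
    A ↦ DAA
    B ↦ CAA
    C ↦ DC
    D ↦ BB

A->DAA, B->CAA, C->DC, D->BB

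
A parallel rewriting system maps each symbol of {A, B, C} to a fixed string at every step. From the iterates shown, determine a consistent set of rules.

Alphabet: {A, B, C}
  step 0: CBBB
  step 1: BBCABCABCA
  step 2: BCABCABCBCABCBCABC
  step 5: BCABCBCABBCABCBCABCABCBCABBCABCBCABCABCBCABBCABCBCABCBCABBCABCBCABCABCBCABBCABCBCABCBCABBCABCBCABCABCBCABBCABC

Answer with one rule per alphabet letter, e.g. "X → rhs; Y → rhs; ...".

A->C, B->BCA, C->B

  step 1 ⇒ step 2: BBCABCABCA ⇒ BCA·BCA·B·C·BCA·B·C·BCA·B·C
    A ↦ C
    B ↦ BCA
    C ↦ B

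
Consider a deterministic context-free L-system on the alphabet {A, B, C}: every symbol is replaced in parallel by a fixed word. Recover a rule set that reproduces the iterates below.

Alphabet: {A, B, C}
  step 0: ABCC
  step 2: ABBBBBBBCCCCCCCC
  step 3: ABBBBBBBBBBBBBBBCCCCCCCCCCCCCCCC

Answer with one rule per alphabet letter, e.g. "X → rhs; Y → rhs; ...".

  step 2 ⇒ step 3: ABBBBBBBCCCCCCCC ⇒ AB·BB·BB·BB·BB·BB·BB·BB·CC·CC·CC·CC·CC·CC·CC·CC
    A ↦ AB
    B ↦ BB
    C ↦ CC

A->AB, B->BB, C->CC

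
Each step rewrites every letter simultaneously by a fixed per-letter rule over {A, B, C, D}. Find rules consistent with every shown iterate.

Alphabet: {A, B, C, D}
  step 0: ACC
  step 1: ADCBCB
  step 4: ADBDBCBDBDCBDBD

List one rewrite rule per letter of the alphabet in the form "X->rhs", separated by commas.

  step 0 ⇒ step 1: ACC ⇒ AD·CB·CB
    A ↦ AD
    C ↦ CB
    B ↦ D  (constrained at step 1)
    D ↦ B  (constrained at step 1)

A->AD, B->D, C->CB, D->B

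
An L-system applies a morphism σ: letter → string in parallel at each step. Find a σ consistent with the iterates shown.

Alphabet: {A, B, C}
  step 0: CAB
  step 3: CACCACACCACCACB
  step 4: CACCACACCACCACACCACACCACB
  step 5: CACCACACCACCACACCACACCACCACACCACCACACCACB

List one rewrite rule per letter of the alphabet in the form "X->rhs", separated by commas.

  step 4 ⇒ step 5: CACCACACCACCACACCACACCACB ⇒ CA·C·CA·CA·C·CA·C·CA·CA·C·CA·CA·C·CA·C·CA·CA·C·CA·C·CA·CA·C·CA·CB
    A ↦ C
    B ↦ CB
    C ↦ CA

A->C, B->CB, C->CA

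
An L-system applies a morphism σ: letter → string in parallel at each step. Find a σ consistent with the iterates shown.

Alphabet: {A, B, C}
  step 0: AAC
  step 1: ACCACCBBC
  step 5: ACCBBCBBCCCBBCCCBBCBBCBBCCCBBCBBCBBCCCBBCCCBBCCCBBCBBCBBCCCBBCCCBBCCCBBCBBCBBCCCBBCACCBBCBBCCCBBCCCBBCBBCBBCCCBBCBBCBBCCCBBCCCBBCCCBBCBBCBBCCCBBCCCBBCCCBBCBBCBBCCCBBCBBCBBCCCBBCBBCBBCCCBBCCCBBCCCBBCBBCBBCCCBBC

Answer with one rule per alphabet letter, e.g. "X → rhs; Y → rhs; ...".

A->ACC, B->C, C->BBC

  step 0 ⇒ step 1: AAC ⇒ ACC·ACC·BBC
    A ↦ ACC
    C ↦ BBC
    B ↦ C  (constrained at step 1)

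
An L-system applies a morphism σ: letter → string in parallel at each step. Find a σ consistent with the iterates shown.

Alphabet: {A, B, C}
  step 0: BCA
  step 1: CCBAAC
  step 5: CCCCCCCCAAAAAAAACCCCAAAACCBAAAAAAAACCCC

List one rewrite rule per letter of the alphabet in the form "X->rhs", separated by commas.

  step 0 ⇒ step 1: BCA ⇒ CCB·AA·C
    A ↦ C
    B ↦ CCB
    C ↦ AA

A->C, B->CCB, C->AA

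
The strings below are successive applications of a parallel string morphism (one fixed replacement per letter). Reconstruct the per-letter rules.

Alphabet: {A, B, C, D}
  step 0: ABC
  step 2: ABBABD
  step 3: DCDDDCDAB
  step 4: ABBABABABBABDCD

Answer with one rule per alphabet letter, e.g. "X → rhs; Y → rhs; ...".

A->DC, B->D, C->B, D->AB

  step 3 ⇒ step 4: DCDDDCDAB ⇒ AB·B·AB·AB·AB·B·AB·DC·D
    A ↦ DC
    B ↦ D
    C ↦ B
    D ↦ AB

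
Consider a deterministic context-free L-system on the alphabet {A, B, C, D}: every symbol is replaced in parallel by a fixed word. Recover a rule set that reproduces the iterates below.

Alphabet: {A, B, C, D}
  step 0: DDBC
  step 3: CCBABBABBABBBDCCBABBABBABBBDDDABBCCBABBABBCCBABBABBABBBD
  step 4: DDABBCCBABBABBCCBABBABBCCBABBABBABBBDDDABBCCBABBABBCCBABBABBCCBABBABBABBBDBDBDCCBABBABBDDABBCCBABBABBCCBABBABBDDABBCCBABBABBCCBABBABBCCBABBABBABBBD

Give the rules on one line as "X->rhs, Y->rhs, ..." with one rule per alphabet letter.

  step 3 ⇒ step 4: CCBABBABBABBBDCCBABBABBABBBDDDABBCCBABBABBCCBABBABBABBBD ⇒ D·D·ABB·CCB·ABB·ABB·CCB·ABB·ABB·CCB·ABB·ABB·ABB·BD·D·D·ABB·CCB·ABB·ABB·CCB·ABB·ABB·CCB·ABB·ABB·ABB·BD·BD·BD·CCB·ABB·ABB·D·D·ABB·CCB·ABB·ABB·CCB·ABB·ABB·D·D·ABB·CCB·ABB·ABB·CCB·ABB·ABB·CCB·ABB·ABB·ABB·BD
    A ↦ CCB
    B ↦ ABB
    C ↦ D
    D ↦ BD

A->CCB, B->ABB, C->D, D->BD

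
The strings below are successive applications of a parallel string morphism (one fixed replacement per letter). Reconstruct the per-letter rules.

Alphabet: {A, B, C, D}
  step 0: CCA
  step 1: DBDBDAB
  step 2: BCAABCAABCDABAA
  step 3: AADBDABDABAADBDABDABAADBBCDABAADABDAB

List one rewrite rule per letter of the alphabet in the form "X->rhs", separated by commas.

A->DAB, B->AA, C->DB, D->BC

  step 2 ⇒ step 3: BCAABCAABCDABAA ⇒ AA·DB·DAB·DAB·AA·DB·DAB·DAB·AA·DB·BC·DAB·AA·DAB·DAB
    A ↦ DAB
    B ↦ AA
    C ↦ DB
    D ↦ BC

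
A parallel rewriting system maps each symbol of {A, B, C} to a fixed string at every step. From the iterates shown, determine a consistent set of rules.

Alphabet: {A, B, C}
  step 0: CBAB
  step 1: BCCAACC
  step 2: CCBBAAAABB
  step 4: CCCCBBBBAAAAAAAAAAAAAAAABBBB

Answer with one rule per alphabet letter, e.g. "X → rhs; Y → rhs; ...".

  step 1 ⇒ step 2: BCCAACC ⇒ CC·B·B·AA·AA·B·B
    A ↦ AA
    B ↦ CC
    C ↦ B

A->AA, B->CC, C->B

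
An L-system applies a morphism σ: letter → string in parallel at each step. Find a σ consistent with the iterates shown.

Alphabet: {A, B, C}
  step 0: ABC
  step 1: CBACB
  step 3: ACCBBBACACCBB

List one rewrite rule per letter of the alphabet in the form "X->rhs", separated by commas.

  step 0 ⇒ step 1: ABC ⇒ CB·AC·B
    A ↦ CB
    B ↦ AC
    C ↦ B

A->CB, B->AC, C->B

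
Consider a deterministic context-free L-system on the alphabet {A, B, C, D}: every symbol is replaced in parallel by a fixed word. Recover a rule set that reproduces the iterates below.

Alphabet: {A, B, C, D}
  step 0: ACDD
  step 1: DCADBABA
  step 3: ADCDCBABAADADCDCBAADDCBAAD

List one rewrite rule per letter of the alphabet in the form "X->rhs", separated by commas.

  step 0 ⇒ step 1: ACDD ⇒ DC·AD·BA·BA
    A ↦ DC
    C ↦ AD
    D ↦ BA
    B ↦ A  (constrained at step 1)

A->DC, B->A, C->AD, D->BA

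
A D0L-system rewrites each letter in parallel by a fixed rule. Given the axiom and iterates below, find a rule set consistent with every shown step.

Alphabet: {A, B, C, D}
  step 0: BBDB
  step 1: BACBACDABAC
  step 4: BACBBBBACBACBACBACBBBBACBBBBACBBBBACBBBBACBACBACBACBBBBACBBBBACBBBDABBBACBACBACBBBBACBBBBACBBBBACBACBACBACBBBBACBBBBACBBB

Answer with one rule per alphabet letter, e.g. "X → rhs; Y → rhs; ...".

  step 0 ⇒ step 1: BBDB ⇒ BAC·BAC·DA·BAC
    B ↦ BAC
    D ↦ DA
    A ↦ BB  (constrained at step 1)
    C ↦ B  (constrained at step 1)

A->BB, B->BAC, C->B, D->DA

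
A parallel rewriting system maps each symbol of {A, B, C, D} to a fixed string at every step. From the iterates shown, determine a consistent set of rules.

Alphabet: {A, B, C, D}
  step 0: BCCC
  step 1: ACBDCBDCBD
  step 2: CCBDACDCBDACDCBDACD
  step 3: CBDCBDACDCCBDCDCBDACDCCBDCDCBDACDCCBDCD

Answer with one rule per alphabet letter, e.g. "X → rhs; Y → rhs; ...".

  step 2 ⇒ step 3: CCBDACDCBDACDCBDACD ⇒ CBD·CBD·A·CD·C·CBD·CD·CBD·A·CD·C·CBD·CD·CBD·A·CD·C·CBD·CD
    A ↦ C
    B ↦ A
    C ↦ CBD
    D ↦ CD

A->C, B->A, C->CBD, D->CD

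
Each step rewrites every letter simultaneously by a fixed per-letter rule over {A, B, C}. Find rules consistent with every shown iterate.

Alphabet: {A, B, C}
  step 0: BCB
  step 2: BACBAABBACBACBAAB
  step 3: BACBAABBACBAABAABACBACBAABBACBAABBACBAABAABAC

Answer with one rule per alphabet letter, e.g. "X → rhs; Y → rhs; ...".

A->BAA, B->BAC, C->B

  step 2 ⇒ step 3: BACBAABBACBACBAAB ⇒ BAC·BAA·B·BAC·BAA·BAA·BAC·BAC·BAA·B·BAC·BAA·B·BAC·BAA·BAA·BAC
    A ↦ BAA
    B ↦ BAC
    C ↦ B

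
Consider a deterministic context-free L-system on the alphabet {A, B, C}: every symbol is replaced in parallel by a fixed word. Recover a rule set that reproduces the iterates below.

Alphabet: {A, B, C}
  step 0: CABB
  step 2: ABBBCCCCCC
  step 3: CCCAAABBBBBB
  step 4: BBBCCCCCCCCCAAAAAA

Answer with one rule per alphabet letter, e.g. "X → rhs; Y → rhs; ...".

A->CCC, B->A, C->B

  step 3 ⇒ step 4: CCCAAABBBBBB ⇒ B·B·B·CCC·CCC·CCC·A·A·A·A·A·A
    A ↦ CCC
    B ↦ A
    C ↦ B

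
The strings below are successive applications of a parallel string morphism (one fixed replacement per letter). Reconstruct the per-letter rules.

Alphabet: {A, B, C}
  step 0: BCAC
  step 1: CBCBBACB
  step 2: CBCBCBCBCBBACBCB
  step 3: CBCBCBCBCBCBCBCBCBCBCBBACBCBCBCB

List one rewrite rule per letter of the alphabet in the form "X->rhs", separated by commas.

  step 2 ⇒ step 3: CBCBCBCBCBBACBCB ⇒ CB·CB·CB·CB·CB·CB·CB·CB·CB·CB·CB·BA·CB·CB·CB·CB
    A ↦ BA
    B ↦ CB
    C ↦ CB

A->BA, B->CB, C->CB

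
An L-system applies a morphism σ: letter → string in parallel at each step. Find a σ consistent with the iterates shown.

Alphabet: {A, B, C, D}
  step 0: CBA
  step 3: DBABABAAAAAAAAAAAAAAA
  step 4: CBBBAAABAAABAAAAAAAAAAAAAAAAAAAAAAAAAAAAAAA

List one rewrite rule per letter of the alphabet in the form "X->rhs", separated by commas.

  step 3 ⇒ step 4: DBABABAAAAAAAAAAAAAAA ⇒ CBB·BA·AA·BA·AA·BA·AA·AA·AA·AA·AA·AA·AA·AA·AA·AA·AA·AA·AA·AA·AA
    A ↦ AA
    B ↦ BA
    D ↦ CBB
    C ↦ D  (constrained at step 0)

A->AA, B->BA, C->D, D->CBB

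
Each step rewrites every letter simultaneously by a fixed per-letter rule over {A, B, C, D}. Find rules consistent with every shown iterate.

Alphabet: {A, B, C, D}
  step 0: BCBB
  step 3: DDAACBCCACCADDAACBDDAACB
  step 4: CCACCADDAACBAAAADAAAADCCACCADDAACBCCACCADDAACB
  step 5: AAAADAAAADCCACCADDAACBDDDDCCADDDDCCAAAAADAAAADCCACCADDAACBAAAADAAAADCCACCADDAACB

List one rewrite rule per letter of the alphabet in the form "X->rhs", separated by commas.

  step 4 ⇒ step 5: CCACCADDAACBAAAADAAAADCCACCADDAACBCCACCADDAACB ⇒ AA·AA·D·AA·AA·D·CCA·CCA·D·D·AA·CB·D·D·D·D·CCA·D·D·D·D·CCA·AA·AA·D·AA·AA·D·CCA·CCA·D·D·AA·CB·AA·AA·D·AA·AA·D·CCA·CCA·D·D·AA·CB
    A ↦ D
    B ↦ CB
    C ↦ AA
    D ↦ CCA

A->D, B->CB, C->AA, D->CCA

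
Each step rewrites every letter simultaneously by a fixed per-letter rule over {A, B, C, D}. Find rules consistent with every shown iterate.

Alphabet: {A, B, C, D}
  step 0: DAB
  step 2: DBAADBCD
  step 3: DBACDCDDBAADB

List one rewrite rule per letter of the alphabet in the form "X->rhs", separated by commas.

  step 2 ⇒ step 3: DBAADBCD ⇒ DB·A·CD·CD·DB·A·A·DB
    A ↦ CD
    B ↦ A
    C ↦ A
    D ↦ DB

A->CD, B->A, C->A, D->DB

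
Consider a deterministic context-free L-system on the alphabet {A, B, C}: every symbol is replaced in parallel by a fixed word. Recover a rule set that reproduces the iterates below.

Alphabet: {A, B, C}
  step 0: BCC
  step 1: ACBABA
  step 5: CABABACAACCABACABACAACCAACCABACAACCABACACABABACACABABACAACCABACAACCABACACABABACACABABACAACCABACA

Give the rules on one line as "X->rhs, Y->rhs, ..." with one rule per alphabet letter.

  step 0 ⇒ step 1: BCC ⇒ AC·BA·BA
    B ↦ AC
    C ↦ BA
    A ↦ CA  (constrained at step 1)

A->CA, B->AC, C->BA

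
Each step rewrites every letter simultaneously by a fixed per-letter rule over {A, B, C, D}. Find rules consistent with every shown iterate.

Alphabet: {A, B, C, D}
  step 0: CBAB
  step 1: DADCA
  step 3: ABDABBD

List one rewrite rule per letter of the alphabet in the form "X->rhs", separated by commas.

  step 0 ⇒ step 1: CBAB ⇒ D·A·DC·A
    A ↦ DC
    B ↦ A
    C ↦ D
    D ↦ B  (constrained at step 1)

A->DC, B->A, C->D, D->B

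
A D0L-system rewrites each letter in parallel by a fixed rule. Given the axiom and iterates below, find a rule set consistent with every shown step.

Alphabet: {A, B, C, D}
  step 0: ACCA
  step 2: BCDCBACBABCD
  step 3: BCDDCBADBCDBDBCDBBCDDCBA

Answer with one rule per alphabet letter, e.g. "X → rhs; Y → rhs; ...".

A->B, B->BCD, C->D, D->CBA

  step 2 ⇒ step 3: BCDCBACBABCD ⇒ BCD·D·CBA·D·BCD·B·D·BCD·B·BCD·D·CBA
    A ↦ B
    B ↦ BCD
    C ↦ D
    D ↦ CBA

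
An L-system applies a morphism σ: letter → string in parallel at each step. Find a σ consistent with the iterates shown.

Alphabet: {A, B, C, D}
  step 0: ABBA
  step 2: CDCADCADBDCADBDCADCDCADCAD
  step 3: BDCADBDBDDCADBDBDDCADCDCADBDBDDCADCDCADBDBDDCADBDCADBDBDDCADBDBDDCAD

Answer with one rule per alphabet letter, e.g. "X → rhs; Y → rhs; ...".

  step 2 ⇒ step 3: CDCADCADBDCADBDCADCDCADCAD ⇒ BD·CAD·BD·BDD·CAD·BD·BDD·CAD·CD·CAD·BD·BDD·CAD·CD·CAD·BD·BDD·CAD·BD·CAD·BD·BDD·CAD·BD·BDD·CAD
    A ↦ BDD
    B ↦ CD
    C ↦ BD
    D ↦ CAD

A->BDD, B->CD, C->BD, D->CAD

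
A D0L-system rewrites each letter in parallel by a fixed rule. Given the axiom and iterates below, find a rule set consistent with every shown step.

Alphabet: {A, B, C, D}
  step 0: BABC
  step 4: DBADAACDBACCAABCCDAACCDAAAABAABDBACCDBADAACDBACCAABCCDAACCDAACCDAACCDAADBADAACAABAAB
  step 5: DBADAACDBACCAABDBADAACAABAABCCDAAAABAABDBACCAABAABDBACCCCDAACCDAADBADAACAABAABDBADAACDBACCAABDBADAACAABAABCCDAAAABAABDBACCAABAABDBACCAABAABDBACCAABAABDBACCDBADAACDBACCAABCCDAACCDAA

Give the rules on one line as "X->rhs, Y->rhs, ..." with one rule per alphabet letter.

  step 4 ⇒ step 5: DBADAACDBACCAABCCDAACCDAAAABAABDBACCDBADAACDBACCAABCCDAACCDAACCDAACCDAADBADAACAABAAB ⇒ DBA·DAA·C·DBA·C·C·AAB·DBA·DAA·C·AAB·AAB·C·C·DAA·AAB·AAB·DBA·C·C·AAB·AAB·DBA·C·C·C·C·DAA·C·C·DAA·DBA·DAA·C·AAB·AAB·DBA·DAA·C·DBA·C·C·AAB·DBA·DAA·C·AAB·AAB·C·C·DAA·AAB·AAB·DBA·C·C·AAB·AAB·DBA·C·C·AAB·AAB·DBA·C·C·AAB·AAB·DBA·C·C·DBA·DAA·C·DBA·C·C·AAB·C·C·DAA·C·C·DAA
    A ↦ C
    B ↦ DAA
    C ↦ AAB
    D ↦ DBA

A->C, B->DAA, C->AAB, D->DBA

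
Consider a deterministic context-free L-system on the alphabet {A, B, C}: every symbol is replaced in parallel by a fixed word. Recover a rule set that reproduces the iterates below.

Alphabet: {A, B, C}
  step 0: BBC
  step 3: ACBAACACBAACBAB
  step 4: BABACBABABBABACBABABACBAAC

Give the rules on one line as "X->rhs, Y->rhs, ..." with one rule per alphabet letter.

  step 3 ⇒ step 4: ACBAACACBAACBAB ⇒ BA·B·AC·BA·BA·B·BA·B·AC·BA·BA·B·AC·BA·AC
    A ↦ BA
    B ↦ AC
    C ↦ B

A->BA, B->AC, C->B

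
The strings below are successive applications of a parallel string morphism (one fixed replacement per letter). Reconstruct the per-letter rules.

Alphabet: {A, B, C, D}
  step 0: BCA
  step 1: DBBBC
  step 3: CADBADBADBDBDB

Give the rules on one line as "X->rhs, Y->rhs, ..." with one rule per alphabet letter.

A->C, B->DB, C->BB, D->A

  step 0 ⇒ step 1: BCA ⇒ DB·BB·C
    A ↦ C
    B ↦ DB
    C ↦ BB
    D ↦ A  (constrained at step 1)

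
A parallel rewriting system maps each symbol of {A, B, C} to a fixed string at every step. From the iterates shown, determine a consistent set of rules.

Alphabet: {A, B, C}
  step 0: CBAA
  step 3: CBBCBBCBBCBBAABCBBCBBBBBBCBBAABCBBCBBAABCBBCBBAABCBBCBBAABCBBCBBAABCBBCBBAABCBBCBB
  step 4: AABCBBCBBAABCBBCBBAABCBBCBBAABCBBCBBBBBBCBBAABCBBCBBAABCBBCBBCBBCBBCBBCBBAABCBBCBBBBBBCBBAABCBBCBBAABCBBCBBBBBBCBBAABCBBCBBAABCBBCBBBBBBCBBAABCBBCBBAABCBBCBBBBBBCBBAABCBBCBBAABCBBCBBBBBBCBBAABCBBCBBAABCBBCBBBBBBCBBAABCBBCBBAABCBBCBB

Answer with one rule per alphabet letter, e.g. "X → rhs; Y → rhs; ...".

  step 3 ⇒ step 4: CBBCBBCBBCBBAABCBBCBBBBBBCBBAABCBBCBBAABCBBCBBAABCBBCBBAABCBBCBBAABCBBCBBAABCBBCBB ⇒ AAB·CBB·CBB·AAB·CBB·CBB·AAB·CBB·CBB·AAB·CBB·CBB·BB·BB·CBB·AAB·CBB·CBB·AAB·CBB·CBB·CBB·CBB·CBB·CBB·AAB·CBB·CBB·BB·BB·CBB·AAB·CBB·CBB·AAB·CBB·CBB·BB·BB·CBB·AAB·CBB·CBB·AAB·CBB·CBB·BB·BB·CBB·AAB·CBB·CBB·AAB·CBB·CBB·BB·BB·CBB·AAB·CBB·CBB·AAB·CBB·CBB·BB·BB·CBB·AAB·CBB·CBB·AAB·CBB·CBB·BB·BB·CBB·AAB·CBB·CBB·AAB·CBB·CBB
    A ↦ BB
    B ↦ CBB
    C ↦ AAB

A->BB, B->CBB, C->AAB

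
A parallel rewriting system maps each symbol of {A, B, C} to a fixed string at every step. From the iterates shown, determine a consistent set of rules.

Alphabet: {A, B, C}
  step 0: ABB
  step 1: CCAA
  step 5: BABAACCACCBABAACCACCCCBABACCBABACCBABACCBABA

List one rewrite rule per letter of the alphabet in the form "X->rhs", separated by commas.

A->CC, B->A, C->BA

  step 0 ⇒ step 1: ABB ⇒ CC·A·A
    A ↦ CC
    B ↦ A
    C ↦ BA  (constrained at step 1)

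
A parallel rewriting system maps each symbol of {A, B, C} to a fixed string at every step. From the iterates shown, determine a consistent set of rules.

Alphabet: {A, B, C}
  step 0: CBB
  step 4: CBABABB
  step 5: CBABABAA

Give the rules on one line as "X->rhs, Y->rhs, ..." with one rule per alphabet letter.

  step 4 ⇒ step 5: CBABABB ⇒ CB·A·B·A·B·A·A
    A ↦ B
    B ↦ A
    C ↦ CB

A->B, B->A, C->CB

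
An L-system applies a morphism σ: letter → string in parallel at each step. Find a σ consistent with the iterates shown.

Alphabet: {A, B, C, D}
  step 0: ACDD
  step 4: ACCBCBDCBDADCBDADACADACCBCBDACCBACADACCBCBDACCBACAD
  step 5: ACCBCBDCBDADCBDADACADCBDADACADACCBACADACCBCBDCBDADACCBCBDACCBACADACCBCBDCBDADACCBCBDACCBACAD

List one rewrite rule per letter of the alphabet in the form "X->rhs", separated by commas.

A->AC, B->D, C->CB, D->AD

  step 4 ⇒ step 5: ACCBCBDCBDADCBDADACADACCBCBDACCBACADACCBCBDACCBACAD ⇒ AC·CB·CB·D·CB·D·AD·CB·D·AD·AC·AD·CB·D·AD·AC·AD·AC·CB·AC·AD·AC·CB·CB·D·CB·D·AD·AC·CB·CB·D·AC·CB·AC·AD·AC·CB·CB·D·CB·D·AD·AC·CB·CB·D·AC·CB·AC·AD
    A ↦ AC
    B ↦ D
    C ↦ CB
    D ↦ AD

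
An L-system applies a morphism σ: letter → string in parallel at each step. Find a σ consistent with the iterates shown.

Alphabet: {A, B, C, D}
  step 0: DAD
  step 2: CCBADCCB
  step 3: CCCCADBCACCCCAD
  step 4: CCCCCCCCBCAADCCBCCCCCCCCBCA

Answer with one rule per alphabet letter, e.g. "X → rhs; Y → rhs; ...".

A->B, B->AD, C->CC, D->CA

  step 3 ⇒ step 4: CCCCADBCACCCCAD ⇒ CC·CC·CC·CC·B·CA·AD·CC·B·CC·CC·CC·CC·B·CA
    A ↦ B
    B ↦ AD
    C ↦ CC
    D ↦ CA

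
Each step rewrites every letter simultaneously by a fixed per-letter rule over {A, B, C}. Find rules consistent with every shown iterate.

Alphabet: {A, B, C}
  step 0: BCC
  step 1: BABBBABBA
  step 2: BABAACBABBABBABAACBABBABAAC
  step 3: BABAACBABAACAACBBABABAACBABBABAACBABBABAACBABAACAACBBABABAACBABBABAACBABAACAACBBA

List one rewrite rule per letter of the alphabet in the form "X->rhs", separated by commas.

  step 2 ⇒ step 3: BABAACBABBABBABAACBABBABAAC ⇒ BAB·AAC·BAB·AAC·AAC·BBA·BAB·AAC·BAB·BAB·AAC·BAB·BAB·AAC·BAB·AAC·AAC·BBA·BAB·AAC·BAB·BAB·AAC·BAB·AAC·AAC·BBA
    A ↦ AAC
    B ↦ BAB
    C ↦ BBA

A->AAC, B->BAB, C->BBA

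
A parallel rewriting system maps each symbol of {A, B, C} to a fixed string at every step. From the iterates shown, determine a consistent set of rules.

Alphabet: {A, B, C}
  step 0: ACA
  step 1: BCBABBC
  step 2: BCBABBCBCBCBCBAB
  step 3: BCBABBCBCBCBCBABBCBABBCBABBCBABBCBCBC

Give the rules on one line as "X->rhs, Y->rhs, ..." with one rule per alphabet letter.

A->BC, B->BC, C->BAB

  step 2 ⇒ step 3: BCBABBCBCBCBCBAB ⇒ BC·BAB·BC·BC·BC·BC·BAB·BC·BAB·BC·BAB·BC·BAB·BC·BC·BC
    A ↦ BC
    B ↦ BC
    C ↦ BAB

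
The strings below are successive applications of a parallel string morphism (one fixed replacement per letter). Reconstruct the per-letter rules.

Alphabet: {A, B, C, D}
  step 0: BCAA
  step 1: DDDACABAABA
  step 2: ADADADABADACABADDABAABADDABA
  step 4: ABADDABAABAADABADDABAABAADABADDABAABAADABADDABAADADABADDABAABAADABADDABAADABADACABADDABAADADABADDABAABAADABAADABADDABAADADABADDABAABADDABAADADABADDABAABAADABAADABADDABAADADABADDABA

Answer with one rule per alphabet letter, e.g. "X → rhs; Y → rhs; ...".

A->ABA, B->DD, C->DAC, D->AD

  step 1 ⇒ step 2: DDDACABAABA ⇒ AD·AD·AD·ABA·DAC·ABA·DD·ABA·ABA·DD·ABA
    A ↦ ABA
    B ↦ DD
    C ↦ DAC
    D ↦ AD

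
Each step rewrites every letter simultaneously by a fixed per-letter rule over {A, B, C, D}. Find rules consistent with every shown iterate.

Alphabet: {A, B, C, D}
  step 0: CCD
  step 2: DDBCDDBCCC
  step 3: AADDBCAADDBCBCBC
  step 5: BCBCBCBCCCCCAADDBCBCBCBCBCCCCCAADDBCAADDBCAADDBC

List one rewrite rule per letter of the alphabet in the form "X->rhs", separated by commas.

A->CC, B->DD, C->BC, D->A

  step 2 ⇒ step 3: DDBCDDBCCC ⇒ A·A·DD·BC·A·A·DD·BC·BC·BC
    B ↦ DD
    C ↦ BC
    D ↦ A
    A ↦ CC  (constrained at step 3)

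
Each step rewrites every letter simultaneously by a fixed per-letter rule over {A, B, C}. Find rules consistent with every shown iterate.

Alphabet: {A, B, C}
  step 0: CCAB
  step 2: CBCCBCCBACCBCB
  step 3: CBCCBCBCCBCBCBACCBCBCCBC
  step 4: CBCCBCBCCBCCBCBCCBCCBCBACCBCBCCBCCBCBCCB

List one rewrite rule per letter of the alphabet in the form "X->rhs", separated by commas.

A->BAC, B->C, C->CB

  step 3 ⇒ step 4: CBCCBCBCCBCBCBACCBCBCCBC ⇒ CB·C·CB·CB·C·CB·C·CB·CB·C·CB·C·CB·C·BAC·CB·CB·C·CB·C·CB·CB·C·CB
    A ↦ BAC
    B ↦ C
    C ↦ CB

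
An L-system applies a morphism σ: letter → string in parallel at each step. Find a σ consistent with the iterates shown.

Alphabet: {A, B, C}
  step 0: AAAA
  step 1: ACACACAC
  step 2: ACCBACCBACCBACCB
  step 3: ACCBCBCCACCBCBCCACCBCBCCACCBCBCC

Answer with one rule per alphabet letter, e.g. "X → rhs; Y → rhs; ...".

A->AC, B->CC, C->CB

  step 2 ⇒ step 3: ACCBACCBACCBACCB ⇒ AC·CB·CB·CC·AC·CB·CB·CC·AC·CB·CB·CC·AC·CB·CB·CC
    A ↦ AC
    B ↦ CC
    C ↦ CB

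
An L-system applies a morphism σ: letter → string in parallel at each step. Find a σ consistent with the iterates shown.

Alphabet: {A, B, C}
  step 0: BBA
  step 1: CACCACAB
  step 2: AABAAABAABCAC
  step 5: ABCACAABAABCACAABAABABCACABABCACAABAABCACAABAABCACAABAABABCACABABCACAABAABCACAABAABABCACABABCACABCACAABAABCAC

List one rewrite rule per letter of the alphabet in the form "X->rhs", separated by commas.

A->AB, B->CAC, C->A

  step 1 ⇒ step 2: CACCACAB ⇒ A·AB·A·A·AB·A·AB·CAC
    A ↦ AB
    B ↦ CAC
    C ↦ A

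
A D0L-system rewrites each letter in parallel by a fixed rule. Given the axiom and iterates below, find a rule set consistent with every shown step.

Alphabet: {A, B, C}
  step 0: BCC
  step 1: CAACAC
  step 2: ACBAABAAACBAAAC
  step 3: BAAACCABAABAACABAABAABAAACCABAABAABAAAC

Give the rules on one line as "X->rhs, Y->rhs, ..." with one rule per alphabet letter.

  step 2 ⇒ step 3: ACBAABAAACBAAAC ⇒ BAA·AC·CA·BAA·BAA·CA·BAA·BAA·BAA·AC·CA·BAA·BAA·BAA·AC
    A ↦ BAA
    B ↦ CA
    C ↦ AC

A->BAA, B->CA, C->AC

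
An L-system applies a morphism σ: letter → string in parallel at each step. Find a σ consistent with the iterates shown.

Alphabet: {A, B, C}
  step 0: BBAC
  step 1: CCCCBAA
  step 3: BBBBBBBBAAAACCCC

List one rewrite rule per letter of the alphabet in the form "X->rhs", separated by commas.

A->B, B->CC, C->AA

  step 0 ⇒ step 1: BBAC ⇒ CC·CC·B·AA
    A ↦ B
    B ↦ CC
    C ↦ AA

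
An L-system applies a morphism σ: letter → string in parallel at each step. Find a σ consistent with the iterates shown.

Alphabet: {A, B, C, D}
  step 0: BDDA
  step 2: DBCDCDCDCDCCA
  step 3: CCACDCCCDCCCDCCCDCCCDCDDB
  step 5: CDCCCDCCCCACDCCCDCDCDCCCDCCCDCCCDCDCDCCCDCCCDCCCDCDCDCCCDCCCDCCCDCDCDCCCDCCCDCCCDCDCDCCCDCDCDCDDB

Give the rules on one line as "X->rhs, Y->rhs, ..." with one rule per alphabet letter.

  step 2 ⇒ step 3: DBCDCDCDCDCCA ⇒ CC·A·CD·CC·CD·CC·CD·CC·CD·CC·CD·CD·DB
    A ↦ DB
    B ↦ A
    C ↦ CD
    D ↦ CC

A->DB, B->A, C->CD, D->CC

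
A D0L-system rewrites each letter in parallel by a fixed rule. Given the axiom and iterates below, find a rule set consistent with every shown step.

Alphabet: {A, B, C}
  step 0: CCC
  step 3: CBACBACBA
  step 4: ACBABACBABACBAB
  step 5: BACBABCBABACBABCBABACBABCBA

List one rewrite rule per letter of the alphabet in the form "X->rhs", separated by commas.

  step 4 ⇒ step 5: ACBABACBABACBAB ⇒ B·A·CBA·B·CBA·B·A·CBA·B·CBA·B·A·CBA·B·CBA
    A ↦ B
    B ↦ CBA
    C ↦ A

A->B, B->CBA, C->A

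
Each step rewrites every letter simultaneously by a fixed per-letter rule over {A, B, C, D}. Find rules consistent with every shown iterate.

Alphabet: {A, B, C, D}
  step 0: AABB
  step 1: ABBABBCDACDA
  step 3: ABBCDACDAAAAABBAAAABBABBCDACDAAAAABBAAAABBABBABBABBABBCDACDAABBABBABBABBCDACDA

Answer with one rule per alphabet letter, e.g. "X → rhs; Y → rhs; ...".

A->ABB, B->CDA, C->A, D->AA

  step 0 ⇒ step 1: AABB ⇒ ABB·ABB·CDA·CDA
    A ↦ ABB
    B ↦ CDA
    C ↦ A  (constrained at step 1)
    D ↦ AA  (constrained at step 1)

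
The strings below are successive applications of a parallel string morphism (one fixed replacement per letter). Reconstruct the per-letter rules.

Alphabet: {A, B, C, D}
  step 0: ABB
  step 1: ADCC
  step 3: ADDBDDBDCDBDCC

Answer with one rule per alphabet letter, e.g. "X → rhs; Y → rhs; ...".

  step 0 ⇒ step 1: ABB ⇒ AD·C·C
    A ↦ AD
    B ↦ C
    C ↦ B  (constrained at step 1)
    D ↦ DBD  (constrained at step 1)

A->AD, B->C, C->B, D->DBD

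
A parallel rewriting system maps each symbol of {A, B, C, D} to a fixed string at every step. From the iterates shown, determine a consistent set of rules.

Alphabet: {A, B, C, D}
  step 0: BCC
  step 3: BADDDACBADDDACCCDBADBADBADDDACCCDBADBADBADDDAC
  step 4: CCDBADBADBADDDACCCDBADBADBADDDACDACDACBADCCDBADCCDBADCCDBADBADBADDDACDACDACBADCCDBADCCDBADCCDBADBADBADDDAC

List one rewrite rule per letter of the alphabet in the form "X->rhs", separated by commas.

A->D, B->CC, C->DAC, D->BAD

  step 3 ⇒ step 4: BADDDACBADDDACCCDBADBADBADDDACCCDBADBADBADDDAC ⇒ CC·D·BAD·BAD·BAD·D·DAC·CC·D·BAD·BAD·BAD·D·DAC·DAC·DAC·BAD·CC·D·BAD·CC·D·BAD·CC·D·BAD·BAD·BAD·D·DAC·DAC·DAC·BAD·CC·D·BAD·CC·D·BAD·CC·D·BAD·BAD·BAD·D·DAC
    A ↦ D
    B ↦ CC
    C ↦ DAC
    D ↦ BAD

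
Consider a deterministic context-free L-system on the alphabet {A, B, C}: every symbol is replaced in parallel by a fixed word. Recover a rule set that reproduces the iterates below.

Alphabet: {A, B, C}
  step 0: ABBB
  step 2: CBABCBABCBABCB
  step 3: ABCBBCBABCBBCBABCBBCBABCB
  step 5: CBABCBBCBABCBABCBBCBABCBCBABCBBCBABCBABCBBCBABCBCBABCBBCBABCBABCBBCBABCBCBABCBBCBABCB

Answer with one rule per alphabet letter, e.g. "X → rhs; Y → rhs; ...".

A->B, B->CB, C->AB

  step 2 ⇒ step 3: CBABCBABCBABCB ⇒ AB·CB·B·CB·AB·CB·B·CB·AB·CB·B·CB·AB·CB
    A ↦ B
    B ↦ CB
    C ↦ AB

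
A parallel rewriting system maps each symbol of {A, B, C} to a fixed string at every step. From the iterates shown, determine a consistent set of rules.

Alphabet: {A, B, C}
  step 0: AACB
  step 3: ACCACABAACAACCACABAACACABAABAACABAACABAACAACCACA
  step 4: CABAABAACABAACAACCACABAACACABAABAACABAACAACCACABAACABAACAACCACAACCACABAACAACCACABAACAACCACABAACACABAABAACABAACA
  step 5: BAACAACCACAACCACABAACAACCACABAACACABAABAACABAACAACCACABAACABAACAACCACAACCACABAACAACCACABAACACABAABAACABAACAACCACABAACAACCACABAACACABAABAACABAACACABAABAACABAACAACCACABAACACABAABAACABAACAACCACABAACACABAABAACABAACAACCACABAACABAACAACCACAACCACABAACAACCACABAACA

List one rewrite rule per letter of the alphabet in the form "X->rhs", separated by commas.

  step 4 ⇒ step 5: CABAABAACABAACAACCACABAACACABAABAACABAACAACCACABAACABAACAACCACAACCACABAACAACCACABAACAACCACABAACACABAABAACABAACA ⇒ BAA·CA·AC·CA·CA·AC·CA·CA·BAA·CA·AC·CA·CA·BAA·CA·CA·BAA·BAA·CA·BAA·CA·AC·CA·CA·BAA·CA·BAA·CA·AC·CA·CA·AC·CA·CA·BAA·CA·AC·CA·CA·BAA·CA·CA·BAA·BAA·CA·BAA·CA·AC·CA·CA·BAA·CA·AC·CA·CA·BAA·CA·CA·BAA·BAA·CA·BAA·CA·CA·BAA·BAA·CA·BAA·CA·AC·CA·CA·BAA·CA·CA·BAA·BAA·CA·BAA·CA·AC·CA·CA·BAA·CA·CA·BAA·BAA·CA·BAA·CA·AC·CA·CA·BAA·CA·BAA·CA·AC·CA·CA·AC·CA·CA·BAA·CA·AC·CA·CA·BAA·CA
    A ↦ CA
    B ↦ AC
    C ↦ BAA

A->CA, B->AC, C->BAA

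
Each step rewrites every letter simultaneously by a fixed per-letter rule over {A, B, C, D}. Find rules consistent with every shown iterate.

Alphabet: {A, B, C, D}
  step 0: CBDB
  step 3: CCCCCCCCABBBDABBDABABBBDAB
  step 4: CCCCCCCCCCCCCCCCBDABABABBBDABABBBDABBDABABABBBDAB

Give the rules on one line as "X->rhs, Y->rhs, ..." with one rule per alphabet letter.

  step 3 ⇒ step 4: CCCCCCCCABBBDABBDABABBBDAB ⇒ CC·CC·CC·CC·CC·CC·CC·CC·BD·AB·AB·AB·B·BD·AB·AB·B·BD·AB·BD·AB·AB·AB·B·BD·AB
    A ↦ BD
    B ↦ AB
    C ↦ CC
    D ↦ B

A->BD, B->AB, C->CC, D->B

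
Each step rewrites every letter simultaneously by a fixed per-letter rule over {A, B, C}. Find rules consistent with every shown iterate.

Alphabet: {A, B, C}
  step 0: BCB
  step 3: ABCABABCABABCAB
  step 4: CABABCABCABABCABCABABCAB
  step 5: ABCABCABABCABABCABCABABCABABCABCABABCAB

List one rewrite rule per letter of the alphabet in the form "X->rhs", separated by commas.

  step 4 ⇒ step 5: CABABCABCABABCABCABABCAB ⇒ AB·C·AB·C·AB·AB·C·AB·AB·C·AB·C·AB·AB·C·AB·AB·C·AB·C·AB·AB·C·AB
    A ↦ C
    B ↦ AB
    C ↦ AB

A->C, B->AB, C->AB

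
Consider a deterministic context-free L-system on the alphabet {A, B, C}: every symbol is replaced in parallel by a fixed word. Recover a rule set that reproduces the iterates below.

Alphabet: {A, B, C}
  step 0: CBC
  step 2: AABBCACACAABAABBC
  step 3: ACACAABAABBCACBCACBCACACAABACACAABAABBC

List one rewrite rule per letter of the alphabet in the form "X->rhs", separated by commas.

A->AC, B->AAB, C->BC

  step 2 ⇒ step 3: AABBCACACAABAABBC ⇒ AC·AC·AAB·AAB·BC·AC·BC·AC·BC·AC·AC·AAB·AC·AC·AAB·AAB·BC
    A ↦ AC
    B ↦ AAB
    C ↦ BC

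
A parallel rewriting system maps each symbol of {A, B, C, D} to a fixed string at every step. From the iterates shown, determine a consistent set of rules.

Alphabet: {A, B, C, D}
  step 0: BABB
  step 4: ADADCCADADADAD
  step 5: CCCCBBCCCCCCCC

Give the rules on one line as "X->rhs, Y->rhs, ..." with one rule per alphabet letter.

  step 4 ⇒ step 5: ADADCCADADADAD ⇒ C·C·C·C·B·B·C·C·C·C·C·C·C·C
    A ↦ C
    C ↦ B
    D ↦ C
    B ↦ AD  (constrained at step 0)

A->C, B->AD, C->B, D->C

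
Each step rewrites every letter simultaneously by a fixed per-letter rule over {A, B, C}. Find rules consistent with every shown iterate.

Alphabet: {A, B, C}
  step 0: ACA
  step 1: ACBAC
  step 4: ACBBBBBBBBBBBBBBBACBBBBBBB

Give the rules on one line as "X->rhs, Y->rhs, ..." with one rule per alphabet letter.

A->AC, B->BB, C->B

  step 0 ⇒ step 1: ACA ⇒ AC·B·AC
    A ↦ AC
    C ↦ B
    B ↦ BB  (constrained at step 1)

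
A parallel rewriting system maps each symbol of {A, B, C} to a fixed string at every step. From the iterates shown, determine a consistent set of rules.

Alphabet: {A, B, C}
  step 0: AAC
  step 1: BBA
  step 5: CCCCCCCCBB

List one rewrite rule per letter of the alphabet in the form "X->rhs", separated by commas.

A->B, B->CC, C->A

  step 0 ⇒ step 1: AAC ⇒ B·B·A
    A ↦ B
    C ↦ A
    B ↦ CC  (constrained at step 1)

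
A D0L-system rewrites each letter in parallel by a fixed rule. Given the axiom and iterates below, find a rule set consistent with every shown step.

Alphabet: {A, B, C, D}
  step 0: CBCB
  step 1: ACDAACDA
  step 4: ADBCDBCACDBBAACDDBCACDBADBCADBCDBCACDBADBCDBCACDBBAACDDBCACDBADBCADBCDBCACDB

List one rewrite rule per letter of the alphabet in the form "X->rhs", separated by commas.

A->DBC, B->A, C->ACD, D->B

  step 0 ⇒ step 1: CBCB ⇒ ACD·A·ACD·A
    B ↦ A
    C ↦ ACD
    A ↦ DBC  (constrained at step 1)
    D ↦ B  (constrained at step 1)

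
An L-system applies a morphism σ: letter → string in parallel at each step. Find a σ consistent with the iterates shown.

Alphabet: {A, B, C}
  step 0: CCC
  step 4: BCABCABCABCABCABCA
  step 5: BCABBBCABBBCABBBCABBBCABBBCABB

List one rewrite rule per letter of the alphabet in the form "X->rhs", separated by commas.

A->BB, B->BC, C->A

  step 4 ⇒ step 5: BCABCABCABCABCABCA ⇒ BC·A·BB·BC·A·BB·BC·A·BB·BC·A·BB·BC·A·BB·BC·A·BB
    A ↦ BB
    B ↦ BC
    C ↦ A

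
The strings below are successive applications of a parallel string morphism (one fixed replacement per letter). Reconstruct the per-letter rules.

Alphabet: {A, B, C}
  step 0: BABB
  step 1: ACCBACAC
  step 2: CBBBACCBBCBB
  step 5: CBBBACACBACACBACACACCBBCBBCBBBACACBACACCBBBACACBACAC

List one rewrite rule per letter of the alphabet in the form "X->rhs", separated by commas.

  step 1 ⇒ step 2: ACCBACAC ⇒ CB·B·B·AC·CB·B·CB·B
    A ↦ CB
    B ↦ AC
    C ↦ B

A->CB, B->AC, C->B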